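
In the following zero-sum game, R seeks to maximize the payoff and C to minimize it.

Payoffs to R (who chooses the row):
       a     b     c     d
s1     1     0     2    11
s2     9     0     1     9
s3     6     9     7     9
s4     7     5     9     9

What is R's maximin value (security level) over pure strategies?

The worst-case payoff for each row is s1: 0, s2: 0, s3: 6, s4: 5.
The best of these is 6.

6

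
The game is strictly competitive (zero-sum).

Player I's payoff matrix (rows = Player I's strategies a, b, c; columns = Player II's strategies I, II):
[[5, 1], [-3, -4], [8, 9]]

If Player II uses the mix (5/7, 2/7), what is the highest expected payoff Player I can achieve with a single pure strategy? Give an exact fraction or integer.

58/7

a: (5)·(5/7) + (1)·(2/7) = 27/7.
b: (-3)·(5/7) + (-4)·(2/7) = -23/7.
c: (8)·(5/7) + (9)·(2/7) = 58/7.
The best pure response is c with expected payoff 58/7.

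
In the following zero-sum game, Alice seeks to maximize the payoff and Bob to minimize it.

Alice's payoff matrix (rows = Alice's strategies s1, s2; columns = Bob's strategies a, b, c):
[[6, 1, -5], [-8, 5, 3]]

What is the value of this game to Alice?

-1

Column b is strictly dominated by c for Bob (it gives Alice more in every row).
The remaining 2×2 game on (s1, s2) × (a, c) has no saddle point. Let Alice play s1 with probability p; indifference gives 6p − 8(1−p) = −5p + 3(1−p), so p = 1/2.
Similarly Bob's optimal q on a is 4/11, and the value is 6·(4/11) + (-5)·(7/11) = -1.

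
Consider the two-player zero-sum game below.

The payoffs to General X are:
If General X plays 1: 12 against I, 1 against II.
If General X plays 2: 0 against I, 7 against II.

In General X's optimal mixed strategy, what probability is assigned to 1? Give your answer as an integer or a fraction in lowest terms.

Row minima are 1 and 0, so General X's maximin is 1; column maxima are 12 and 7, so General Y's minimax is 7. These differ, so the equilibrium is in mixed strategies.
Let General X play 1 with probability p. General Y is indifferent when 12p = p + 7(1−p), giving p = 7/18.

7/18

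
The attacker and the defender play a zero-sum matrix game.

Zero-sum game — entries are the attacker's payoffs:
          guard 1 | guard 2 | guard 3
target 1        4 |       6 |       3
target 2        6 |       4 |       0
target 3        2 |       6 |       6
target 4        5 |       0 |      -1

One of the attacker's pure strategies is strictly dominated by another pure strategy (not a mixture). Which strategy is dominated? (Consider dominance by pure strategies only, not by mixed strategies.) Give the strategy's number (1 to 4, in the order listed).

Compare target 4 with target 2: 6 > 5, 4 > 0, 0 > -1.
So target 2 strictly dominates target 4 for the attacker; target 4 is strictly dominated.

4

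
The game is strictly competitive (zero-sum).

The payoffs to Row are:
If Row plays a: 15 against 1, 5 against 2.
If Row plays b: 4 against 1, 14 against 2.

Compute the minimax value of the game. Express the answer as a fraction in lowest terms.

Row minima are 5 and 4, so Row's maximin is 5; column maxima are 15 and 14, so Column's minimax is 14. These differ, so the equilibrium is in mixed strategies.
Let Row play a with probability p. Column is indifferent when 15p + 4(1−p) = 5p + 14(1−p), giving p = 1/2.
Let Column play 1 with probability q. Row is indifferent when 15q + 5(1−q) = 4q + 14(1−q), giving q = 9/20.
The value is 15·(9/20) + (5)·(11/20) = 19/2.

19/2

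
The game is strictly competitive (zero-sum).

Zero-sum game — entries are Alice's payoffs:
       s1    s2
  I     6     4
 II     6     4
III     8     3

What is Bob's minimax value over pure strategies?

The worst case (largest entry) in each column is s1: 8, s2: 4.
The best (smallest) of these is 4.

4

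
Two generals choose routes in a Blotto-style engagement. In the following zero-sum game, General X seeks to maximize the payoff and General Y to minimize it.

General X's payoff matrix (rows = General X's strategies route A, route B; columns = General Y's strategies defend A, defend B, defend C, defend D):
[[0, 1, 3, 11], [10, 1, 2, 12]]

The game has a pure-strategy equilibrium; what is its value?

1

Row minima: 0, 1 → General X's maximin is 1.
Column maxima: 10, 1, 3, 12 → General Y's minimax is 1.
They coincide at (route B, defend B), so the value is 1.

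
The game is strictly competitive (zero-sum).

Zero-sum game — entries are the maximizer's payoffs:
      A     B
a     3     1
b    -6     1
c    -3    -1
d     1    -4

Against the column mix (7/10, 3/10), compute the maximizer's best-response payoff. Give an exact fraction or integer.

a: (3)·(7/10) + (1)·(3/10) = 12/5.
b: (-6)·(7/10) + (1)·(3/10) = -39/10.
c: (-3)·(7/10) + (-1)·(3/10) = -12/5.
d: (1)·(7/10) + (-4)·(3/10) = -1/2.
The best pure response is a with expected payoff 12/5.

12/5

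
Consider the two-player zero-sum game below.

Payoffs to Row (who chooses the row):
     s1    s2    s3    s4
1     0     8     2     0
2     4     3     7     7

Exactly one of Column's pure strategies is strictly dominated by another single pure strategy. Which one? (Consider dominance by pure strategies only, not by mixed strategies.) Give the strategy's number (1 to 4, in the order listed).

Column prefers columns that give Row less. Compare s3 with s1: 0 < 2, 4 < 7.
So s1 strictly dominates s3 for Column; s3 is strictly dominated.

3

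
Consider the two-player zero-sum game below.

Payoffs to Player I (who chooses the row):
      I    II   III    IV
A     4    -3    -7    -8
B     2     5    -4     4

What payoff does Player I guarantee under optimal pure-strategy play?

Row minima: -8, -4 → Player I's maximin is -4.
Column maxima: 4, 5, -4, 4 → Player II's minimax is -4.
They coincide at (B, III), so the value is -4.

-4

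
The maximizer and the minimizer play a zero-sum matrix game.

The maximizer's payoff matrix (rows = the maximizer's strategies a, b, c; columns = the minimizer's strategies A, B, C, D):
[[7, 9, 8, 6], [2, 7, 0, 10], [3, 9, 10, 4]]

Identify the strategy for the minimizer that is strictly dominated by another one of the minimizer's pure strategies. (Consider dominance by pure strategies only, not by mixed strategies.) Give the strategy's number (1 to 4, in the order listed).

2

The minimizer prefers columns that give the maximizer less. Compare B with A: 7 < 9, 2 < 7, 3 < 9.
So A strictly dominates B for the minimizer; B is strictly dominated.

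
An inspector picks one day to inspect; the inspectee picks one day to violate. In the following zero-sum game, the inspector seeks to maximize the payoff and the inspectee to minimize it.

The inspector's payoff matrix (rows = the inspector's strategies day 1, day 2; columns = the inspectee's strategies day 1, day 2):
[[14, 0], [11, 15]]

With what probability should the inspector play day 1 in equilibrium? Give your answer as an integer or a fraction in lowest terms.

Row minima are 0 and 11, so the inspector's maximin is 11; column maxima are 14 and 15, so the inspectee's minimax is 14. These differ, so the equilibrium is in mixed strategies.
Let the inspector play day 1 with probability p. The inspectee is indifferent when 14p + 11(1−p) = 15(1−p), giving p = 2/9.

2/9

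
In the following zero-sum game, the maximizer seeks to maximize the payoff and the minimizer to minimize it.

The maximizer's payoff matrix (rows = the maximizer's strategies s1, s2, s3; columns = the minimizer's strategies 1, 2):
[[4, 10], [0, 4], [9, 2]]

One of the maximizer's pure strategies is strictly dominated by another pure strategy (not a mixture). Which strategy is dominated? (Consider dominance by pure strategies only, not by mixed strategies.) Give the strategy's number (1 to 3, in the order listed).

2

Compare s2 with s1: 4 > 0, 10 > 4.
So s1 strictly dominates s2 for the maximizer; s2 is strictly dominated.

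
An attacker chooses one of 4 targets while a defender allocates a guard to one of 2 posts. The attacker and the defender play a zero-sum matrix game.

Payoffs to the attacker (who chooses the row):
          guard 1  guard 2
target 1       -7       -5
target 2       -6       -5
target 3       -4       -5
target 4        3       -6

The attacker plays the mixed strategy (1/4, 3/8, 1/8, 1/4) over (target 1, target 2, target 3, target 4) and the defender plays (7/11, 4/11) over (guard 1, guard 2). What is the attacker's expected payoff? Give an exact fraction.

Against (7/11, 4/11), each row's expected payoff is target 1: -69/11; target 2: -62/11; target 3: -48/11; target 4: -3/11.
Taking the (1/4, 3/8, 1/8, 1/4)-weighted average: (1/4)·(-69/11) + (3/8)·(-62/11) + (1/8)·(-48/11) + (1/4)·(-3/11) = -189/44.

-189/44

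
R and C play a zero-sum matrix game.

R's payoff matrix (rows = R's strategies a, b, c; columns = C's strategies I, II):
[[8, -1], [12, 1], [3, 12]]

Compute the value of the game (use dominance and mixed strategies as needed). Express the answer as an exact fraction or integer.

Row a is strictly dominated by row b, so R never plays it.
The remaining 2×2 game on (b, c) × (I, II) has no saddle point. Let R play b with probability p; indifference gives 12p + 3(1−p) = p + 12(1−p), so p = 9/20.
Similarly C's optimal q on I is 11/20, and the value is 12·(11/20) + (1)·(9/20) = 141/20.

141/20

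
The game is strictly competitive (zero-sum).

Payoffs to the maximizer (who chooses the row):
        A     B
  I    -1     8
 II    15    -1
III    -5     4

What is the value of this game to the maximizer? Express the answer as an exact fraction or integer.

Row III is strictly dominated by row I, so the maximizer never plays it.
The remaining 2×2 game on (I, II) × (A, B) has no saddle point. Let the maximizer play I with probability p; indifference gives −p + 15(1−p) = 8p − (1−p), so p = 16/25.
Similarly the minimizer's optimal q on A is 9/25, and the value is -1·(9/25) + (8)·(16/25) = 119/25.

119/25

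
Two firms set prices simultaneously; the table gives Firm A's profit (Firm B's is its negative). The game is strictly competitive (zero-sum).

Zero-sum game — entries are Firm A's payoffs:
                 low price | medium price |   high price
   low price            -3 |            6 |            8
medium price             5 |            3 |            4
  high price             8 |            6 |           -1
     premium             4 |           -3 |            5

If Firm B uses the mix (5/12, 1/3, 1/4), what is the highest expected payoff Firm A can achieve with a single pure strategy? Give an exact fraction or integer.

low price: (-3)·(5/12) + (6)·(1/3) + (8)·(1/4) = 11/4.
medium price: (5)·(5/12) + (3)·(1/3) + (4)·(1/4) = 49/12.
high price: (8)·(5/12) + (6)·(1/3) + (-1)·(1/4) = 61/12.
premium: (4)·(5/12) + (-3)·(1/3) + (5)·(1/4) = 23/12.
The best pure response is high price with expected payoff 61/12.

61/12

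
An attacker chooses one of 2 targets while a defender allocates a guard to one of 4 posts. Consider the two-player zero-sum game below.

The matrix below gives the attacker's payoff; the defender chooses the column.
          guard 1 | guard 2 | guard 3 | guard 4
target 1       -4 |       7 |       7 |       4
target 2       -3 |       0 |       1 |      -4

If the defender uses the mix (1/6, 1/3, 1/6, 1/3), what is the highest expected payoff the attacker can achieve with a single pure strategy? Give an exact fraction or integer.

target 1: (-4)·(1/6) + (7)·(1/3) + (7)·(1/6) + (4)·(1/3) = 25/6.
target 2: (-3)·(1/6) + (0)·(1/3) + (1)·(1/6) + (-4)·(1/3) = -5/3.
The best pure response is target 1 with expected payoff 25/6.

25/6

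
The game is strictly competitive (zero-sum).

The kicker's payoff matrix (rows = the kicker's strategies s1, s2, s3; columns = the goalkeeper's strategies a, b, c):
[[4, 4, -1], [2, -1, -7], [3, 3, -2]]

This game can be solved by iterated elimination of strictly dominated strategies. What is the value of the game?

Column b is strictly dominated by c for the goalkeeper (-1<4, -7<-1, -2<3); eliminate b.
Row s2 is strictly dominated by row s1 (4>2, -1>-7); eliminate s2.
Column a is strictly dominated by c for the goalkeeper (-1<4, -2<3); eliminate a.
Row s3 is strictly dominated by row s1 (-1>-2); eliminate s3.
Only (s1, c) remains, with payoff -1.

-1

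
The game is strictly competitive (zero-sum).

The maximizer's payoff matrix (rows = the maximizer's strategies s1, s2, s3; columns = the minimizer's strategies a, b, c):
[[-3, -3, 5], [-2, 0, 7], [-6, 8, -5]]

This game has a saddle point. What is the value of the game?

Row minima: -3, -2, -6 → the maximizer's maximin is -2.
Column maxima: -2, 8, 7 → the minimizer's minimax is -2.
They coincide at (s2, a), so the value is -2.

-2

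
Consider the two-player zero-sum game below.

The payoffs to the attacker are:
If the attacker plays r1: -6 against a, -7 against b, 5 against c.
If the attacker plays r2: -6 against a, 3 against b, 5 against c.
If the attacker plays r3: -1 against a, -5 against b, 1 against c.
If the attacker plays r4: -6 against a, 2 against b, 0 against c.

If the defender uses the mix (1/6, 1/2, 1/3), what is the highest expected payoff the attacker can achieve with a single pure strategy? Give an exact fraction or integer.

13/6

r1: (-6)·(1/6) + (-7)·(1/2) + (5)·(1/3) = -17/6.
r2: (-6)·(1/6) + (3)·(1/2) + (5)·(1/3) = 13/6.
r3: (-1)·(1/6) + (-5)·(1/2) + (1)·(1/3) = -7/3.
r4: (-6)·(1/6) + (2)·(1/2) + (0)·(1/3) = 0.
The best pure response is r2 with expected payoff 13/6.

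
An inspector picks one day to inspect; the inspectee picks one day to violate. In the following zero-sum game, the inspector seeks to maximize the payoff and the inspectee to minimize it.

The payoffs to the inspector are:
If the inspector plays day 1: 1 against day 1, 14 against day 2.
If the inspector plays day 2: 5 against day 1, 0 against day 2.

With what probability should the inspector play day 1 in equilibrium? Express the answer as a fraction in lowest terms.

5/18

Row minima are 1 and 0, so the inspector's maximin is 1; column maxima are 5 and 14, so the inspectee's minimax is 5. These differ, so the equilibrium is in mixed strategies.
Let the inspector play day 1 with probability p. The inspectee is indifferent when p + 5(1−p) = 14p, giving p = 5/18.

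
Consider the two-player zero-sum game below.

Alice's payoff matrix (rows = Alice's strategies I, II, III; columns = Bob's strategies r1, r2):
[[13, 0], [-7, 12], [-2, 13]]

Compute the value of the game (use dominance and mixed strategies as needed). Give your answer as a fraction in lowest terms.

169/28

Row II is strictly dominated by row III, so Alice never plays it.
The remaining 2×2 game on (I, III) × (r1, r2) has no saddle point. Let Alice play I with probability p; indifference gives 13p − 2(1−p) = 13(1−p), so p = 15/28.
Similarly Bob's optimal q on r1 is 13/28, and the value is 13·(13/28) + (0)·(15/28) = 169/28.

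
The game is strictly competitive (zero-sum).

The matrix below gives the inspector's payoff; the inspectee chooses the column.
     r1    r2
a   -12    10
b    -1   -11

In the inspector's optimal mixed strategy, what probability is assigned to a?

5/16

Row minima are -12 and -11, so the inspector's maximin is -11; column maxima are -1 and 10, so the inspectee's minimax is -1. These differ, so the equilibrium is in mixed strategies.
Let the inspector play a with probability p. The inspectee is indifferent when −12p − (1−p) = 10p − 11(1−p), giving p = 5/16.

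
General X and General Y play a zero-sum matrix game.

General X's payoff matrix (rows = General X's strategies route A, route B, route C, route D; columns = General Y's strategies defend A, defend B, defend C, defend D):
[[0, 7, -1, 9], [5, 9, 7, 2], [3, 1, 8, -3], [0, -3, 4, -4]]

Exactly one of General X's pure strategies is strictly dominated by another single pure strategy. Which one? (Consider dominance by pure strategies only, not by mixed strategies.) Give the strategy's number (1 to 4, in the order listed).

Compare route D with route B: 5 > 0, 9 > -3, 7 > 4, 2 > -4.
So route B strictly dominates route D for General X; route D is strictly dominated.

4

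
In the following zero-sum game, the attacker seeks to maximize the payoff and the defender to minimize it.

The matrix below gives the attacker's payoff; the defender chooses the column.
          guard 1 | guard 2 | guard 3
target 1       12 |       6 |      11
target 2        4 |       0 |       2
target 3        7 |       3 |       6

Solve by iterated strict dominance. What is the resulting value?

6

Column guard 3 is strictly dominated by guard 2 for the defender (6<11, 0<2, 3<6); eliminate guard 3.
Row target 2 is strictly dominated by row target 1 (12>4, 6>0); eliminate target 2.
Row target 3 is strictly dominated by row target 1 (12>7, 6>3); eliminate target 3.
Column guard 1 is strictly dominated by guard 2 for the defender (6<12); eliminate guard 1.
Only (target 1, guard 2) remains, with payoff 6.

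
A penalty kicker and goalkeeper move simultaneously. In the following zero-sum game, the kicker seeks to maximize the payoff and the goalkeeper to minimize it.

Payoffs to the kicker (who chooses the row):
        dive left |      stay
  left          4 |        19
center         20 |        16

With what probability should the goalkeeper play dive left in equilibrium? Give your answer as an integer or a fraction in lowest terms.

Row minima are 4 and 16, so the kicker's maximin is 16; column maxima are 20 and 19, so the goalkeeper's minimax is 19. These differ, so the equilibrium is in mixed strategies.
Let the goalkeeper play dive left with probability q. The kicker is indifferent when 4q + 19(1−q) = 20q + 16(1−q), giving q = 3/19.

3/19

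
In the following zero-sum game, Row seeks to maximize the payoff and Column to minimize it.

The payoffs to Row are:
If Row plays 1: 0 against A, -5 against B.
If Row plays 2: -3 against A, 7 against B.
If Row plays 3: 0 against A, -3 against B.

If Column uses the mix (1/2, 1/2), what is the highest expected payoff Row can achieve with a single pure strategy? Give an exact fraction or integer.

2

1: (0)·(1/2) + (-5)·(1/2) = -5/2.
2: (-3)·(1/2) + (7)·(1/2) = 2.
3: (0)·(1/2) + (-3)·(1/2) = -3/2.
The best pure response is 2 with expected payoff 2.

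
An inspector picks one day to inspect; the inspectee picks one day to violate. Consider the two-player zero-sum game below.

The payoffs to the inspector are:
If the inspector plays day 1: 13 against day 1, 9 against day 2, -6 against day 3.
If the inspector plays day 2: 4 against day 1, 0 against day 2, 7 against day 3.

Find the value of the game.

63/22

Column day 1 is strictly dominated by day 2 for the inspectee (it gives the inspector more in every row).
The remaining 2×2 game on (day 1, day 2) × (day 2, day 3) has no saddle point. Let the inspector play day 1 with probability p; indifference gives 9p = −6p + 7(1−p), so p = 7/22.
Similarly the inspectee's optimal q on day 2 is 13/22, and the value is 9·(13/22) + (-6)·(9/22) = 63/22.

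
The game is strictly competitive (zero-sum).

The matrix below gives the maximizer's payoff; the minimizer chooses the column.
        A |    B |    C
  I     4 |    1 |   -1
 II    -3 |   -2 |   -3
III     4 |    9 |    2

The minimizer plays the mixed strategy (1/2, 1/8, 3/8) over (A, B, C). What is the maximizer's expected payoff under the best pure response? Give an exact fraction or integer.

I: (4)·(1/2) + (1)·(1/8) + (-1)·(3/8) = 7/4.
II: (-3)·(1/2) + (-2)·(1/8) + (-3)·(3/8) = -23/8.
III: (4)·(1/2) + (9)·(1/8) + (2)·(3/8) = 31/8.
The best pure response is III with expected payoff 31/8.

31/8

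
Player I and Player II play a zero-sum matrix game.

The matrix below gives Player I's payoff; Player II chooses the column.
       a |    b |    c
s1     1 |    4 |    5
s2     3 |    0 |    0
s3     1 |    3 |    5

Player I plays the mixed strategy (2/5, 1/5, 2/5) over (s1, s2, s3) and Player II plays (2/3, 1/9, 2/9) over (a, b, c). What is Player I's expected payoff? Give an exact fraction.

Against (2/3, 1/9, 2/9), each row's expected payoff is s1: 20/9; s2: 2; s3: 19/9.
Taking the (2/5, 1/5, 2/5)-weighted average: (2/5)·(20/9) + (1/5)·(2) + (2/5)·(19/9) = 32/15.

32/15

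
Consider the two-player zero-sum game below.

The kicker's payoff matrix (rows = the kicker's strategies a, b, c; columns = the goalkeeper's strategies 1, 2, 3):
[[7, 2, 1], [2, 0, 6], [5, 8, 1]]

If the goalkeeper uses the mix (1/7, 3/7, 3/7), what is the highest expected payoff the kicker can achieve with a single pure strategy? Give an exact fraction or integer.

32/7

a: (7)·(1/7) + (2)·(3/7) + (1)·(3/7) = 16/7.
b: (2)·(1/7) + (0)·(3/7) + (6)·(3/7) = 20/7.
c: (5)·(1/7) + (8)·(3/7) + (1)·(3/7) = 32/7.
The best pure response is c with expected payoff 32/7.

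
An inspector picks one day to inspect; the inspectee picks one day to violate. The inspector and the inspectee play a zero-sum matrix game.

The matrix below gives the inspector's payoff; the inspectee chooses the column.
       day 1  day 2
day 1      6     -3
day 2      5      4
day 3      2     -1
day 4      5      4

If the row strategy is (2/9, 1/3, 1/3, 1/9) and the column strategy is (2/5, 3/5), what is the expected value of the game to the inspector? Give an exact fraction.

97/45

Against (2/5, 3/5), each row's expected payoff is day 1: 3/5; day 2: 22/5; day 3: 1/5; day 4: 22/5.
Taking the (2/9, 1/3, 1/3, 1/9)-weighted average: (2/9)·(3/5) + (1/3)·(22/5) + (1/3)·(1/5) + (1/9)·(22/5) = 97/45.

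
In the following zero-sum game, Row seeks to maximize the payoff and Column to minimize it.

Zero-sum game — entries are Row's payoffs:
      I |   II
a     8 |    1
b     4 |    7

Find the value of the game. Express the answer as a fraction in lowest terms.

26/5

Row minima are 1 and 4, so Row's maximin is 4; column maxima are 8 and 7, so Column's minimax is 7. These differ, so the equilibrium is in mixed strategies.
Let Row play a with probability p. Column is indifferent when 8p + 4(1−p) = p + 7(1−p), giving p = 3/10.
Let Column play I with probability q. Row is indifferent when 8q + (1−q) = 4q + 7(1−q), giving q = 3/5.
The value is 8·(3/5) + (1)·(2/5) = 26/5.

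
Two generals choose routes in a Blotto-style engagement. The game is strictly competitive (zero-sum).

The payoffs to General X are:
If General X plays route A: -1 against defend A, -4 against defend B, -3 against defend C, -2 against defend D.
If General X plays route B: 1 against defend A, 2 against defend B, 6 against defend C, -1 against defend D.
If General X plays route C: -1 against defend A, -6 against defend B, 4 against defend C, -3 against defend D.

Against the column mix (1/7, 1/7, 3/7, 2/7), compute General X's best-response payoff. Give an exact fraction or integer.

route A: (-1)·(1/7) + (-4)·(1/7) + (-3)·(3/7) + (-2)·(2/7) = -18/7.
route B: (1)·(1/7) + (2)·(1/7) + (6)·(3/7) + (-1)·(2/7) = 19/7.
route C: (-1)·(1/7) + (-6)·(1/7) + (4)·(3/7) + (-3)·(2/7) = -1/7.
The best pure response is route B with expected payoff 19/7.

19/7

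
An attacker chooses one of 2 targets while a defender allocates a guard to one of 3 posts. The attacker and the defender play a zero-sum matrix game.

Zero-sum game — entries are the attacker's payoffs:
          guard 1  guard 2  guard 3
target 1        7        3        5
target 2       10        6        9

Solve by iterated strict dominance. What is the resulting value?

6

Column guard 1 is strictly dominated by guard 2 for the defender (3<7, 6<10); eliminate guard 1.
Row target 1 is strictly dominated by row target 2 (6>3, 9>5); eliminate target 1.
Column guard 3 is strictly dominated by guard 2 for the defender (6<9); eliminate guard 3.
Only (target 2, guard 2) remains, with payoff 6.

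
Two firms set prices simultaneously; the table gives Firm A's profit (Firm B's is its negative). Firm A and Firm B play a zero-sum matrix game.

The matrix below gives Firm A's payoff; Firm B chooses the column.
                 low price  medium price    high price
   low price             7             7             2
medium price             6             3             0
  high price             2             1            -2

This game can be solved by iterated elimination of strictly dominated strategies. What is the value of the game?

2

Row medium price is strictly dominated by row low price (7>6, 7>3, 2>0); eliminate medium price.
Column low price is strictly dominated by high price for Firm B (2<7, -2<2); eliminate low price.
Row high price is strictly dominated by row low price (7>1, 2>-2); eliminate high price.
Column medium price is strictly dominated by high price for Firm B (2<7); eliminate medium price.
Only (low price, high price) remains, with payoff 2.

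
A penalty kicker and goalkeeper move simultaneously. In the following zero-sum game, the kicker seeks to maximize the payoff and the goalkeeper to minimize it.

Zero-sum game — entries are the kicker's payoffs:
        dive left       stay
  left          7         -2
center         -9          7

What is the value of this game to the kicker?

Row minima are -2 and -9, so the kicker's maximin is -2; column maxima are 7 and 7, so the goalkeeper's minimax is 7. These differ, so the equilibrium is in mixed strategies.
Let the kicker play left with probability p. The goalkeeper is indifferent when 7p − 9(1−p) = −2p + 7(1−p), giving p = 16/25.
Let the goalkeeper play dive left with probability q. The kicker is indifferent when 7q − 2(1−q) = −9q + 7(1−q), giving q = 9/25.
The value is 7·(9/25) + (-2)·(16/25) = 31/25.

31/25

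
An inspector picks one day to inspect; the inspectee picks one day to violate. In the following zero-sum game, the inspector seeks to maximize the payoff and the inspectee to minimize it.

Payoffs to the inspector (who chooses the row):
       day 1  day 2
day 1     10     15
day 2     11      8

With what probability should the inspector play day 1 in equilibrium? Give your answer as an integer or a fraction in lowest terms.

Row minima are 10 and 8, so the inspector's maximin is 10; column maxima are 11 and 15, so the inspectee's minimax is 11. These differ, so the equilibrium is in mixed strategies.
Let the inspector play day 1 with probability p. The inspectee is indifferent when 10p + 11(1−p) = 15p + 8(1−p), giving p = 3/8.

3/8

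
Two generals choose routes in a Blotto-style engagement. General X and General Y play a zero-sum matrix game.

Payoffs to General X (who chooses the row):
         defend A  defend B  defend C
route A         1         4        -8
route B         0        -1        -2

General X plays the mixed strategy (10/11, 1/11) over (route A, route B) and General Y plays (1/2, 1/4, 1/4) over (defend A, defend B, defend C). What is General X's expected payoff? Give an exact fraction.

-23/44

Against (1/2, 1/4, 1/4), each row's expected payoff is route A: -1/2; route B: -3/4.
Taking the (10/11, 1/11)-weighted average: (10/11)·(-1/2) + (1/11)·(-3/4) = -23/44.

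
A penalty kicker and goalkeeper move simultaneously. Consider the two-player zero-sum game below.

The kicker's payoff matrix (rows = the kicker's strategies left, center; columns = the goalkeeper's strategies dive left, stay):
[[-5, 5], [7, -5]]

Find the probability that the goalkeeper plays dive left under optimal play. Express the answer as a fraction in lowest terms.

5/11

Row minima are -5 and -5, so the kicker's maximin is -5; column maxima are 7 and 5, so the goalkeeper's minimax is 5. These differ, so the equilibrium is in mixed strategies.
Let the goalkeeper play dive left with probability q. The kicker is indifferent when −5q + 5(1−q) = 7q − 5(1−q), giving q = 5/11.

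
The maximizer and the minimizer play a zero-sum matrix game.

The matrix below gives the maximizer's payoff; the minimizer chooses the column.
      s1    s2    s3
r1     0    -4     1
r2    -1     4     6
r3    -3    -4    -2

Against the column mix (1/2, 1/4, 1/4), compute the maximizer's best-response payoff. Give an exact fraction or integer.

r1: (0)·(1/2) + (-4)·(1/4) + (1)·(1/4) = -3/4.
r2: (-1)·(1/2) + (4)·(1/4) + (6)·(1/4) = 2.
r3: (-3)·(1/2) + (-4)·(1/4) + (-2)·(1/4) = -3.
The best pure response is r2 with expected payoff 2.

2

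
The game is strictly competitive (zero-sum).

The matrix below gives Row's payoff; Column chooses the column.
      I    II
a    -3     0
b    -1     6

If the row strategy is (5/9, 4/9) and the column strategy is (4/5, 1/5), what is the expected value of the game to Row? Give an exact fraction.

Against (4/5, 1/5), each row's expected payoff is a: -12/5; b: 2/5.
Taking the (5/9, 4/9)-weighted average: (5/9)·(-12/5) + (4/9)·(2/5) = -52/45.

-52/45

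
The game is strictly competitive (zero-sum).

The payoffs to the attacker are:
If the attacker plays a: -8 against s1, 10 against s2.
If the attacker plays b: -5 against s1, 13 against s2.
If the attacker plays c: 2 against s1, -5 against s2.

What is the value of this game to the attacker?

Row a is strictly dominated by row b, so the attacker never plays it.
The remaining 2×2 game on (b, c) × (s1, s2) has no saddle point. Let the attacker play b with probability p; indifference gives −5p + 2(1−p) = 13p − 5(1−p), so p = 7/25.
Similarly the defender's optimal q on s1 is 18/25, and the value is -5·(18/25) + (13)·(7/25) = 1/25.

1/25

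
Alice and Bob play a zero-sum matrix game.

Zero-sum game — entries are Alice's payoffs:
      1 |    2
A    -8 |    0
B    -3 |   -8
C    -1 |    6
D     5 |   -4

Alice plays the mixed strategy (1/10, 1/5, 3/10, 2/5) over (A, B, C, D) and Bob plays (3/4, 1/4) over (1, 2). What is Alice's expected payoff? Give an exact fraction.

-1/8

Against (3/4, 1/4), each row's expected payoff is A: -6; B: -17/4; C: 3/4; D: 11/4.
Taking the (1/10, 1/5, 3/10, 2/5)-weighted average: (1/10)·(-6) + (1/5)·(-17/4) + (3/10)·(3/4) + (2/5)·(11/4) = -1/8.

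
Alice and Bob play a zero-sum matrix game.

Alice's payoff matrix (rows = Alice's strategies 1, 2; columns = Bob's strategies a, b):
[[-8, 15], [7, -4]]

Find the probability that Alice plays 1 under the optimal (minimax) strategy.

Row minima are -8 and -4, so Alice's maximin is -4; column maxima are 7 and 15, so Bob's minimax is 7. These differ, so the equilibrium is in mixed strategies.
Let Alice play 1 with probability p. Bob is indifferent when −8p + 7(1−p) = 15p − 4(1−p), giving p = 11/34.

11/34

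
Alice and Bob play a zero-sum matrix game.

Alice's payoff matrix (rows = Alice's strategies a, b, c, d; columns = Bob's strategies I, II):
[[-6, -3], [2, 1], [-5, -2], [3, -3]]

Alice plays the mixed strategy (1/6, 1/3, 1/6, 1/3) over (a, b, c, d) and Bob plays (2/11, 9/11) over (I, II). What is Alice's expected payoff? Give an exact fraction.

-83/66

Against (2/11, 9/11), each row's expected payoff is a: -39/11; b: 13/11; c: -28/11; d: -21/11.
Taking the (1/6, 1/3, 1/6, 1/3)-weighted average: (1/6)·(-39/11) + (1/3)·(13/11) + (1/6)·(-28/11) + (1/3)·(-21/11) = -83/66.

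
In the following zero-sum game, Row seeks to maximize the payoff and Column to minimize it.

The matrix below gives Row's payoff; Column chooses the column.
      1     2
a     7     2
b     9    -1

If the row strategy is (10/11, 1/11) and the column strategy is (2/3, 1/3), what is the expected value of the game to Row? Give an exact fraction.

Against (2/3, 1/3), each row's expected payoff is a: 16/3; b: 17/3.
Taking the (10/11, 1/11)-weighted average: (10/11)·(16/3) + (1/11)·(17/3) = 59/11.

59/11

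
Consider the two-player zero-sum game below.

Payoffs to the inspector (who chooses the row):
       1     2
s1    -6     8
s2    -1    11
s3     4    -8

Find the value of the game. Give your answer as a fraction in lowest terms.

Row s1 is strictly dominated by row s2, so the inspector never plays it.
The remaining 2×2 game on (s2, s3) × (1, 2) has no saddle point. Let the inspector play s2 with probability p; indifference gives −p + 4(1−p) = 11p − 8(1−p), so p = 1/2.
Similarly the inspectee's optimal q on 1 is 19/24, and the value is -1·(19/24) + (11)·(5/24) = 3/2.

3/2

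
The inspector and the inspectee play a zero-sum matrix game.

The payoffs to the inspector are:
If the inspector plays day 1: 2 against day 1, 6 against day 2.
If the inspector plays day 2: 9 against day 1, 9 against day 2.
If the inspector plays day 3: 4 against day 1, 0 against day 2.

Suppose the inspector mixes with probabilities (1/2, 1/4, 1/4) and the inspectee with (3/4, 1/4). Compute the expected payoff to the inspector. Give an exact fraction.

9/2

Against (3/4, 1/4), each row's expected payoff is day 1: 3; day 2: 9; day 3: 3.
Taking the (1/2, 1/4, 1/4)-weighted average: (1/2)·(3) + (1/4)·(9) + (1/4)·(3) = 9/2.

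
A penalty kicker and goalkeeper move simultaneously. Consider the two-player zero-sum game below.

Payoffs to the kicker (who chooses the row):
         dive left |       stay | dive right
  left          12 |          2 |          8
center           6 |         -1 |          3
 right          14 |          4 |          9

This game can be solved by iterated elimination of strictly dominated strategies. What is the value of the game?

4

Row center is strictly dominated by row left (12>6, 2>-1, 8>3); eliminate center.
Column dive left is strictly dominated by stay for the goalkeeper (2<12, 4<14); eliminate dive left.
Column dive right is strictly dominated by stay for the goalkeeper (2<8, 4<9); eliminate dive right.
Row left is strictly dominated by row right (4>2); eliminate left.
Only (right, stay) remains, with payoff 4.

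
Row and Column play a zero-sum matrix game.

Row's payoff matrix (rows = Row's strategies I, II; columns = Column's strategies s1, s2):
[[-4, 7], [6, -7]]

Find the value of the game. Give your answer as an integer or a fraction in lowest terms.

7/12

Row minima are -4 and -7, so Row's maximin is -4; column maxima are 6 and 7, so Column's minimax is 6. These differ, so the equilibrium is in mixed strategies.
Let Row play I with probability p. Column is indifferent when −4p + 6(1−p) = 7p − 7(1−p), giving p = 13/24.
Let Column play s1 with probability q. Row is indifferent when −4q + 7(1−q) = 6q − 7(1−q), giving q = 7/12.
The value is -4·(7/12) + (7)·(5/12) = 7/12.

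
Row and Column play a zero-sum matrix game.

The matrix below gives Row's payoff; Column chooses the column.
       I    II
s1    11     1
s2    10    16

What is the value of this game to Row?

83/8

Row minima are 1 and 10, so Row's maximin is 10; column maxima are 11 and 16, so Column's minimax is 11. These differ, so the equilibrium is in mixed strategies.
Let Row play s1 with probability p. Column is indifferent when 11p + 10(1−p) = p + 16(1−p), giving p = 3/8.
Let Column play I with probability q. Row is indifferent when 11q + (1−q) = 10q + 16(1−q), giving q = 15/16.
The value is 11·(15/16) + (1)·(1/16) = 83/8.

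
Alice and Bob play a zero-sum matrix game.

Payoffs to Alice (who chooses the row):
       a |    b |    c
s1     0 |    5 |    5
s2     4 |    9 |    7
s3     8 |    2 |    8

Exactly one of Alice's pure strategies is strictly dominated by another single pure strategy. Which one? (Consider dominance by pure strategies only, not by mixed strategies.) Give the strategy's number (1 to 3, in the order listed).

Compare s1 with s2: 4 > 0, 9 > 5, 7 > 5.
So s2 strictly dominates s1 for Alice; s1 is strictly dominated.

1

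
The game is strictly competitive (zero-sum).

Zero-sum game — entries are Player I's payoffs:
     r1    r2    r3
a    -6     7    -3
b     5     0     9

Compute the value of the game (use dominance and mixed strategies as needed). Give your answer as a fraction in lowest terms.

Column r3 is strictly dominated by r1 for Player II (it gives Player I more in every row).
The remaining 2×2 game on (a, b) × (r1, r2) has no saddle point. Let Player I play a with probability p; indifference gives −6p + 5(1−p) = 7p, so p = 5/18.
Similarly Player II's optimal q on r1 is 7/18, and the value is -6·(7/18) + (7)·(11/18) = 35/18.

35/18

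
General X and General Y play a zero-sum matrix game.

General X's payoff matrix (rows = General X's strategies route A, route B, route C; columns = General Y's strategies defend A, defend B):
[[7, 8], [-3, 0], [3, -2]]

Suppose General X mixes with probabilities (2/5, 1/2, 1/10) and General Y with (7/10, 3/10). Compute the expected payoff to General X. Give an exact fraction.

Against (7/10, 3/10), each row's expected payoff is route A: 73/10; route B: -21/10; route C: 3/2.
Taking the (2/5, 1/2, 1/10)-weighted average: (2/5)·(73/10) + (1/2)·(-21/10) + (1/10)·(3/2) = 101/50.

101/50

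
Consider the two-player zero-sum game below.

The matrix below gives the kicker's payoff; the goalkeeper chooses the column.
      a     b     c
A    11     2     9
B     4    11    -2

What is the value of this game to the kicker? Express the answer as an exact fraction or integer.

103/20

Column a is strictly dominated by c for the goalkeeper (it gives the kicker more in every row).
The remaining 2×2 game on (A, B) × (b, c) has no saddle point. Let the kicker play A with probability p; indifference gives 2p + 11(1−p) = 9p − 2(1−p), so p = 13/20.
Similarly the goalkeeper's optimal q on b is 11/20, and the value is 2·(11/20) + (9)·(9/20) = 103/20.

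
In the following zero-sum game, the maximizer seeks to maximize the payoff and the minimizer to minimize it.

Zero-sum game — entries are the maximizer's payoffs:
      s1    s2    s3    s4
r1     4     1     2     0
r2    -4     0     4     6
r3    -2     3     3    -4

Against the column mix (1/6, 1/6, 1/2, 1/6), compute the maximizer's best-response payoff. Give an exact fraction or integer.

7/3

r1: (4)·(1/6) + (1)·(1/6) + (2)·(1/2) + (0)·(1/6) = 11/6.
r2: (-4)·(1/6) + (0)·(1/6) + (4)·(1/2) + (6)·(1/6) = 7/3.
r3: (-2)·(1/6) + (3)·(1/6) + (3)·(1/2) + (-4)·(1/6) = 1.
The best pure response is r2 with expected payoff 7/3.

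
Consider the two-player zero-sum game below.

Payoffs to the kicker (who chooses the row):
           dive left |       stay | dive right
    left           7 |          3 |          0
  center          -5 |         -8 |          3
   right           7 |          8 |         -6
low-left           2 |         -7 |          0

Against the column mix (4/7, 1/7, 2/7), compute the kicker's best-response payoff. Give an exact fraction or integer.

left: (7)·(4/7) + (3)·(1/7) + (0)·(2/7) = 31/7.
center: (-5)·(4/7) + (-8)·(1/7) + (3)·(2/7) = -22/7.
right: (7)·(4/7) + (8)·(1/7) + (-6)·(2/7) = 24/7.
low-left: (2)·(4/7) + (-7)·(1/7) + (0)·(2/7) = 1/7.
The best pure response is left with expected payoff 31/7.

31/7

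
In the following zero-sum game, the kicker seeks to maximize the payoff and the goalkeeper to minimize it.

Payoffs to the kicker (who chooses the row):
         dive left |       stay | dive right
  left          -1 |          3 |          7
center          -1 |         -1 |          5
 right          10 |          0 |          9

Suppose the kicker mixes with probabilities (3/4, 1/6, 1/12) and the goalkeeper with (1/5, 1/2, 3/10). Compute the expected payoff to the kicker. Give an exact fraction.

Against (1/5, 1/2, 3/10), each row's expected payoff is left: 17/5; center: 4/5; right: 47/10.
Taking the (3/4, 1/6, 1/12)-weighted average: (3/4)·(17/5) + (1/6)·(4/5) + (1/12)·(47/10) = 123/40.

123/40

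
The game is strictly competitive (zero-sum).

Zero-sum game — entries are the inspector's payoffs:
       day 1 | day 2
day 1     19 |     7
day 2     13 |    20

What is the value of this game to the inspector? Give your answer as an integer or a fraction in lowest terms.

289/19

Row minima are 7 and 13, so the inspector's maximin is 13; column maxima are 19 and 20, so the inspectee's minimax is 19. These differ, so the equilibrium is in mixed strategies.
Let the inspector play day 1 with probability p. The inspectee is indifferent when 19p + 13(1−p) = 7p + 20(1−p), giving p = 7/19.
Let the inspectee play day 1 with probability q. The inspector is indifferent when 19q + 7(1−q) = 13q + 20(1−q), giving q = 13/19.
The value is 19·(13/19) + (7)·(6/19) = 289/19.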